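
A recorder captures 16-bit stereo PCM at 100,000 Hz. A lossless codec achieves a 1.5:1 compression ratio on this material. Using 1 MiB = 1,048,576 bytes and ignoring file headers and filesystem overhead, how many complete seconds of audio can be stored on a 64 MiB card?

251 seconds

Uncompressed byte rate = 100,000 × 2 × 2 = 400,000 bytes/s.
After 1.5:1 compression, effective rate ≈ 266666.67 bytes/s.
Capacity = 64 × 1,048,576 = 67,108,864 bytes.
67,108,864 / effective rate ≈ 251.66 s → 251 seconds.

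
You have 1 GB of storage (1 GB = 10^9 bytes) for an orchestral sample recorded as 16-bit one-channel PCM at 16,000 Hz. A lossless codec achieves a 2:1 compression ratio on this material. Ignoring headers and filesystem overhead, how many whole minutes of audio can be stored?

1,041 minutes

Uncompressed byte rate = 16,000 × 2 × 1 = 32,000 bytes/s.
After 2:1 compression, effective rate ≈ 16000 bytes/s.
Capacity = 1 × 1,000,000,000 = 1,000,000,000 bytes.
1,000,000,000 / effective rate ≈ 62500 s → 1,041 minutes.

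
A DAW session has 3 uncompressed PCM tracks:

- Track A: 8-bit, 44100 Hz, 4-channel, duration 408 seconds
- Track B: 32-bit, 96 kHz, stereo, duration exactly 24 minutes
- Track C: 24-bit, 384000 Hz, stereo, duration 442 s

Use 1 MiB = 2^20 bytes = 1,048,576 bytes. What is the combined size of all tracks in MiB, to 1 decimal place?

2094.5 MiB

Track A: 44,100 × 408 × 1 × 4 = 71,971,200 bytes.
Track B: exactly 24 minutes = 1,440 s; 96,000 × 1,440 × 4 × 2 = 1,105,920,000 bytes.
Track C: 384,000 × 442 × 3 × 2 = 1,018,368,000 bytes.
Total = 2,196,259,200 bytes = 2094.5 MiB.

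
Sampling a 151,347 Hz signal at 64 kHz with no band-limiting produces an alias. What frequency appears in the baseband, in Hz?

Nyquist = 64,000/2 = 32,000 Hz; 151,347 Hz exceeds it.
Alias = |151,347 − 2×64,000| = |151,347 − 128,000| = 23,347 Hz.

23,347 Hz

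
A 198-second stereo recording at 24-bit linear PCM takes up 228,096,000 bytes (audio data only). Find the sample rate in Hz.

192,000 Hz

Bytes = sample_rate × seconds × bytes_per_sample × channels.
sample_rate = 228,096,000 / (198 × 3 × 2) = 228,096,000 / 1,188 = 192,000 Hz.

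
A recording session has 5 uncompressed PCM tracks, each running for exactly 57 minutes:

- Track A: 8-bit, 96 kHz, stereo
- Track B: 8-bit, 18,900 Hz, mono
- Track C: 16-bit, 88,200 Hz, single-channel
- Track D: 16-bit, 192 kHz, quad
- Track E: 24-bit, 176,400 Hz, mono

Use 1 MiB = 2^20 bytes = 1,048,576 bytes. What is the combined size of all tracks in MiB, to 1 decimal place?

exactly 57 minutes = 3,420 s.
Track A: 96,000 × 3,420 × 1 × 2 = 656,640,000 bytes.
Track B: 18,900 × 3,420 × 1 × 1 = 64,638,000 bytes.
Track C: 88,200 × 3,420 × 2 × 1 = 603,288,000 bytes.
Track D: 192,000 × 3,420 × 2 × 4 = 5,253,120,000 bytes.
Track E: 176,400 × 3,420 × 3 × 1 = 1,809,864,000 bytes.
Total = 8,387,550,000 bytes = 7999.0 MiB.

7999.0 MiB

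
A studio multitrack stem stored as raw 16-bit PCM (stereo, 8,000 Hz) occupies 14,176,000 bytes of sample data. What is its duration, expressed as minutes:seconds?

7:23

Byte rate = 8,000 × 2 × 2 = 32,000 bytes/s.
Duration = 14,176,000 / 32,000 = 443 s.
443 s = 7:23.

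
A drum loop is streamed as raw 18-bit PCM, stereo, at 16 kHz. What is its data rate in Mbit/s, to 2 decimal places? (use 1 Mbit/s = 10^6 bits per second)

Bit rate = 16,000 × 18 × 2 = 576,000 bits/s.
= 0.58 Mbit/s.

0.58 Mbit/s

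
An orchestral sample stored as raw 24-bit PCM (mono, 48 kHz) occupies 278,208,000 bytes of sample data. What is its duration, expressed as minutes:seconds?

32:12

Byte rate = 48,000 × 3 × 1 = 144,000 bytes/s.
Duration = 278,208,000 / 144,000 = 1,932 s.
1,932 s = 32:12.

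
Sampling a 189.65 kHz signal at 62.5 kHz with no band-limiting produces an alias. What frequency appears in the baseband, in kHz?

2.15 kHz

Nyquist = 62,500/2 = 31,250 Hz; 189,650 Hz exceeds it.
Alias = |189,650 − 3×62,500| = |189,650 − 187,500| = 2,150 Hz = 2.15 kHz.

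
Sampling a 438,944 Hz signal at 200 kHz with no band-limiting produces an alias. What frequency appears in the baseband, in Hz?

38,944 Hz

Nyquist = 200,000/2 = 100,000 Hz; 438,944 Hz exceeds it.
Alias = |438,944 − 2×200,000| = |438,944 − 400,000| = 38,944 Hz.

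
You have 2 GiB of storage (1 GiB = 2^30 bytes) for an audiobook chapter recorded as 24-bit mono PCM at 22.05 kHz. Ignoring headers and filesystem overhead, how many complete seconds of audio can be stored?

Uncompressed byte rate = 22,050 × 3 × 1 = 66,150 bytes/s.
Capacity = 2 × 1,073,741,824 = 2,147,483,648 bytes.
2,147,483,648 / 66,150 ≈ 32463.85 s → 32,463 seconds.

32,463 seconds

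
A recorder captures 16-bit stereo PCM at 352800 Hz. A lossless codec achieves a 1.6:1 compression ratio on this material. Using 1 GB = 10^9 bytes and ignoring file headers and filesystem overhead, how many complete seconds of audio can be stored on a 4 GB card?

Uncompressed byte rate = 352,800 × 2 × 2 = 1,411,200 bytes/s.
After 1.6:1 compression, effective rate ≈ 882000 bytes/s.
Capacity = 4 × 1,000,000,000 = 4,000,000,000 bytes.
4,000,000,000 / effective rate ≈ 4535.15 s → 4,535 seconds.

4,535 seconds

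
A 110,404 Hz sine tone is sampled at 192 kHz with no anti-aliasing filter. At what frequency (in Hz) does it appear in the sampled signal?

81,596 Hz

Nyquist = 192,000/2 = 96,000 Hz; 110,404 Hz exceeds it.
Alias = |110,404 − 1×192,000| = |110,404 − 192,000| = 81,596 Hz.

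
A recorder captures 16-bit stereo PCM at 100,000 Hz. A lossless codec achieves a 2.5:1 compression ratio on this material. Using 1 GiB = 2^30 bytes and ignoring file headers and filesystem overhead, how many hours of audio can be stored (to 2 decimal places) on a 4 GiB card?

7.46 hours

Uncompressed byte rate = 100,000 × 2 × 2 = 400,000 bytes/s.
After 2.5:1 compression, effective rate ≈ 160000 bytes/s.
Capacity = 4 × 1,073,741,824 = 4,294,967,296 bytes.
4,294,967,296 / effective rate ≈ 26843.55 s → 7.46 hours.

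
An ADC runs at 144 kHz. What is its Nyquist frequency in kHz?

Nyquist frequency = sample rate / 2 = 144,000 / 2 = 72 kHz.

72 kHz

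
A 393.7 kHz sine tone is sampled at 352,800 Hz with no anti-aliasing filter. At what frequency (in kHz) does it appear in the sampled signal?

Nyquist = 352,800/2 = 176,400 Hz; 393,700 Hz exceeds it.
Alias = |393,700 − 1×352,800| = |393,700 − 352,800| = 40,900 Hz = 40.9 kHz.

40.9 kHz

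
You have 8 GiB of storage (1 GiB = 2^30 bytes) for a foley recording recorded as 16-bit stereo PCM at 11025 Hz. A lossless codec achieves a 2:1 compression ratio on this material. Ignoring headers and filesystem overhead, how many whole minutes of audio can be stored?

6,492 minutes

Uncompressed byte rate = 11,025 × 2 × 2 = 44,100 bytes/s.
After 2:1 compression, effective rate ≈ 22050 bytes/s.
Capacity = 8 × 1,073,741,824 = 8,589,934,592 bytes.
8,589,934,592 / effective rate ≈ 389566.19 s → 6,492 minutes.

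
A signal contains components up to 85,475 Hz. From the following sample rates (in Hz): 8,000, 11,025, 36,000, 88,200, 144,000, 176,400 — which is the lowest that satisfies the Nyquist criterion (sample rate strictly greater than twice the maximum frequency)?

Need sample rate > 2 × 85,475 = 170,950 Hz.
Lowest listed rate above 170,950 Hz is 176,400 Hz.

176,400 Hz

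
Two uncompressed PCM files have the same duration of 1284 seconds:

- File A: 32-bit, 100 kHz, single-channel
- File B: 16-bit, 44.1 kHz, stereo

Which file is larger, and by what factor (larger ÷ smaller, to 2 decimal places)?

File A, by a factor of 2.27

File A: 100,000 × 4 × 1 = 400,000 bytes/s.
File B: 44,100 × 2 × 2 = 176,400 bytes/s.
File A is larger; ratio = 513,600,000 / 226,497,600 = 2.27.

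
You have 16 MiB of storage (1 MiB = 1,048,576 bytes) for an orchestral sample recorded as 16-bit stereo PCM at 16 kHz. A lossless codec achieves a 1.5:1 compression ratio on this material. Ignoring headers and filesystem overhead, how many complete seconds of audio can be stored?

393 seconds

Uncompressed byte rate = 16,000 × 2 × 2 = 64,000 bytes/s.
After 1.5:1 compression, effective rate ≈ 42666.67 bytes/s.
Capacity = 16 × 1,048,576 = 16,777,216 bytes.
16,777,216 / effective rate ≈ 393.22 s → 393 seconds.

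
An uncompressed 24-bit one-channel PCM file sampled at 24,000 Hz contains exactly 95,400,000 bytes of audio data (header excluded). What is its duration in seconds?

Byte rate = 24,000 × 3 × 1 = 72,000 bytes/s.
Duration = 95,400,000 / 72,000 = 1,325 s.

1,325 seconds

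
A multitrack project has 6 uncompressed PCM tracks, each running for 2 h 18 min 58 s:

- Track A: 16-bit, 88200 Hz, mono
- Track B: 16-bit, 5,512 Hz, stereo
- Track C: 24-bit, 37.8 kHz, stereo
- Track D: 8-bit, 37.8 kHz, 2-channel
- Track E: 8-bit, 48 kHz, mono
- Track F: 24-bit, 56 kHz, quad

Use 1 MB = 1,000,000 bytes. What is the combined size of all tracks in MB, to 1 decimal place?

2 h 18 min 58 s = 8,338 s.
Track A: 88,200 × 8,338 × 2 × 1 = 1,470,823,200 bytes.
Track B: 5,512 × 8,338 × 2 × 2 = 183,836,224 bytes.
Track C: 37,800 × 8,338 × 3 × 2 = 1,891,058,400 bytes.
Track D: 37,800 × 8,338 × 1 × 2 = 630,352,800 bytes.
Track E: 48,000 × 8,338 × 1 × 1 = 400,224,000 bytes.
Track F: 56,000 × 8,338 × 3 × 4 = 5,603,136,000 bytes.
Total = 10,179,430,624 bytes = 10179.4 MB.

10179.4 MB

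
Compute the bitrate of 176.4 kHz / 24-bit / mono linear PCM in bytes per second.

529,200 bytes/s

Bit rate = 176,400 × 24 × 1 = 4,233,600 bits/s.
4,233,600 / 8 = 529,200 bytes/s.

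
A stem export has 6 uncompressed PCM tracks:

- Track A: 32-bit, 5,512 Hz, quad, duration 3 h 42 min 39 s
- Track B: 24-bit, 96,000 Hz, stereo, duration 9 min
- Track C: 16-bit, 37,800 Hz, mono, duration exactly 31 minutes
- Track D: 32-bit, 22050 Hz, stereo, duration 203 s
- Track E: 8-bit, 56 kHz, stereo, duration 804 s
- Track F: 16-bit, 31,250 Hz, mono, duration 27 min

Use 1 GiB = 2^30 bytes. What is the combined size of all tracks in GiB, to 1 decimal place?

Track A: 3 h 42 min 39 s = 13,359 s; 5,512 × 13,359 × 4 × 4 = 1,178,156,928 bytes.
Track B: 9 min = 540 s; 96,000 × 540 × 3 × 2 = 311,040,000 bytes.
Track C: exactly 31 minutes = 1,860 s; 37,800 × 1,860 × 2 × 1 = 140,616,000 bytes.
Track D: 22,050 × 203 × 4 × 2 = 35,809,200 bytes.
Track E: 56,000 × 804 × 1 × 2 = 90,048,000 bytes.
Track F: 27 min = 1,620 s; 31,250 × 1,620 × 2 × 1 = 101,250,000 bytes.
Total = 1,856,920,128 bytes = 1.7 GiB.

1.7 GiB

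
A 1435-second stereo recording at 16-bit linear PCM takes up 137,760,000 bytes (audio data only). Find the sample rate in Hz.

24,000 Hz

Bytes = sample_rate × seconds × bytes_per_sample × channels.
sample_rate = 137,760,000 / (1,435 × 2 × 2) = 137,760,000 / 5,740 = 24,000 Hz.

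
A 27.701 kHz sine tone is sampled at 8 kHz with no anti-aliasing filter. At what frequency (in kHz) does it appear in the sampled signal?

3.701 kHz

Nyquist = 8,000/2 = 4,000 Hz; 27,701 Hz exceeds it.
Alias = |27,701 − 3×8,000| = |27,701 − 24,000| = 3,701 Hz = 3.701 kHz.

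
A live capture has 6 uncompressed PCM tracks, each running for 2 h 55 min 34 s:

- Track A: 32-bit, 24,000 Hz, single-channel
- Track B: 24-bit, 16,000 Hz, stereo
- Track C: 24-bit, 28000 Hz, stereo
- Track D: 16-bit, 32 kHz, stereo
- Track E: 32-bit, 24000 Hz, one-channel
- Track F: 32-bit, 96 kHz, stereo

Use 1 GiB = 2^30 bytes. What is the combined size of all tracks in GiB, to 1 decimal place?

2 h 55 min 34 s = 10,534 s.
Track A: 24,000 × 10,534 × 4 × 1 = 1,011,264,000 bytes.
Track B: 16,000 × 10,534 × 3 × 2 = 1,011,264,000 bytes.
Track C: 28,000 × 10,534 × 3 × 2 = 1,769,712,000 bytes.
Track D: 32,000 × 10,534 × 2 × 2 = 1,348,352,000 bytes.
Track E: 24,000 × 10,534 × 4 × 1 = 1,011,264,000 bytes.
Track F: 96,000 × 10,534 × 4 × 2 = 8,090,112,000 bytes.
Total = 14,241,968,000 bytes = 13.3 GiB.

13.3 GiB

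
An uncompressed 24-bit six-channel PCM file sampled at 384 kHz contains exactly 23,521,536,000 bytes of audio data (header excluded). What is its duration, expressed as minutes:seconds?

56:43

Byte rate = 384,000 × 3 × 6 = 6,912,000 bytes/s.
Duration = 23,521,536,000 / 6,912,000 = 3,403 s.
3,403 s = 56:43.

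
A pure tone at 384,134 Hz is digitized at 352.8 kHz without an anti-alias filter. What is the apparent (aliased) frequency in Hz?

Nyquist = 352,800/2 = 176,400 Hz; 384,134 Hz exceeds it.
Alias = |384,134 − 1×352,800| = |384,134 − 352,800| = 31,334 Hz.

31,334 Hz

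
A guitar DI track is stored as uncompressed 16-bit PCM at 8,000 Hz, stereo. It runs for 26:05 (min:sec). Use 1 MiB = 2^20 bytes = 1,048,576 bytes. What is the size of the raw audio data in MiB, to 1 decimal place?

Duration = 26:05 (min:sec) = 1,565 s.
Bytes = 8,000 samples/s × 1,565 s × 2 bytes/sample × 2 ch = 50,080,000 bytes.
50,080,000 / 1,048,576 = 47.8 MiB.

47.8 MiB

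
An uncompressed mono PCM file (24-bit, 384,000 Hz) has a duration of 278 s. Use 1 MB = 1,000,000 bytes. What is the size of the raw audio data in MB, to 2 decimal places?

Bytes = 384,000 samples/s × 278 s × 3 bytes/sample × 1 ch = 320,256,000 bytes.
320,256,000 / 1,000,000 = 320.26 MB.

320.26 MB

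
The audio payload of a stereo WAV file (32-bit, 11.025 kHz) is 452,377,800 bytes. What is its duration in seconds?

Byte rate = 11,025 × 4 × 2 = 88,200 bytes/s.
Duration = 452,377,800 / 88,200 = 5,129 s.

5,129 seconds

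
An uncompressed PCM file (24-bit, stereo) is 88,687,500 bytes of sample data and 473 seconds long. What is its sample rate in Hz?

31,250 Hz

Bytes = sample_rate × seconds × bytes_per_sample × channels.
sample_rate = 88,687,500 / (473 × 3 × 2) = 88,687,500 / 2,838 = 31,250 Hz.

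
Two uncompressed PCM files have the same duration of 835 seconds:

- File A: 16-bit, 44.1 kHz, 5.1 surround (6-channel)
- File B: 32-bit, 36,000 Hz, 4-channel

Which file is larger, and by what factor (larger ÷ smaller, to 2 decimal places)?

File A: 44,100 × 2 × 6 = 529,200 bytes/s.
File B: 36,000 × 4 × 4 = 576,000 bytes/s.
File B is larger; ratio = 480,960,000 / 441,882,000 = 1.09.

File B, by a factor of 1.09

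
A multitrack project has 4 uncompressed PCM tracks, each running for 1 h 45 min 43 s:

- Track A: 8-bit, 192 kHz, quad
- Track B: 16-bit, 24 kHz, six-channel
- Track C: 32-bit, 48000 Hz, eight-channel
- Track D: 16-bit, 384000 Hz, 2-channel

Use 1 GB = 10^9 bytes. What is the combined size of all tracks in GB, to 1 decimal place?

1 h 45 min 43 s = 6,343 s.
Track A: 192,000 × 6,343 × 1 × 4 = 4,871,424,000 bytes.
Track B: 24,000 × 6,343 × 2 × 6 = 1,826,784,000 bytes.
Track C: 48,000 × 6,343 × 4 × 8 = 9,742,848,000 bytes.
Track D: 384,000 × 6,343 × 2 × 2 = 9,742,848,000 bytes.
Total = 26,183,904,000 bytes = 26.2 GB.

26.2 GB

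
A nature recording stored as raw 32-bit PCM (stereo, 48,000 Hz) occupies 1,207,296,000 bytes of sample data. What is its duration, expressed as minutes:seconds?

52:24

Byte rate = 48,000 × 4 × 2 = 384,000 bytes/s.
Duration = 1,207,296,000 / 384,000 = 3,144 s.
3,144 s = 52:24.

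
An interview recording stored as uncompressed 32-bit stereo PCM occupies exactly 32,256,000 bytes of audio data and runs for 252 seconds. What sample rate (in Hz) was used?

16,000 Hz

Bytes = sample_rate × seconds × bytes_per_sample × channels.
sample_rate = 32,256,000 / (252 × 4 × 2) = 32,256,000 / 2,016 = 16,000 Hz.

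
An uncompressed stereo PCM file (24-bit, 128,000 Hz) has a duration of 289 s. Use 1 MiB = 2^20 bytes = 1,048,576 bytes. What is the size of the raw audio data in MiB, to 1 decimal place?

Bytes = 128,000 samples/s × 289 s × 3 bytes/sample × 2 ch = 221,952,000 bytes.
221,952,000 / 1,048,576 = 211.7 MiB.

211.7 MiB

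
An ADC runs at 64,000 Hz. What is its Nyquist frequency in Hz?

32,000 Hz

Nyquist frequency = sample rate / 2 = 64,000 / 2 = 32,000 Hz.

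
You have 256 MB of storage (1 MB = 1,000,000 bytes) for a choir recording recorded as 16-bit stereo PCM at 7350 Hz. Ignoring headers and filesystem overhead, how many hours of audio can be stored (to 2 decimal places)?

Uncompressed byte rate = 7,350 × 2 × 2 = 29,400 bytes/s.
Capacity = 256 × 1,000,000 = 256,000,000 bytes.
256,000,000 / 29,400 ≈ 8707.48 s → 2.42 hours.

2.42 hours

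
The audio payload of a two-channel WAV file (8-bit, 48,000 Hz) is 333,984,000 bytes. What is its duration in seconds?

3,479 seconds

Byte rate = 48,000 × 1 × 2 = 96,000 bytes/s.
Duration = 333,984,000 / 96,000 = 3,479 s.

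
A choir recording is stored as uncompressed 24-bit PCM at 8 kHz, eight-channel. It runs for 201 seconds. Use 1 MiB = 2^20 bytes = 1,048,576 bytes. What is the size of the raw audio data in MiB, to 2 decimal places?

Bytes = 8,000 samples/s × 201 s × 3 bytes/sample × 8 ch = 38,592,000 bytes.
38,592,000 / 1,048,576 = 36.80 MiB.

36.80 MiB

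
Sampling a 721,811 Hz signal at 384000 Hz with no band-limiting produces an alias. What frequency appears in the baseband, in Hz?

Nyquist = 384,000/2 = 192,000 Hz; 721,811 Hz exceeds it.
Alias = |721,811 − 2×384,000| = |721,811 − 768,000| = 46,189 Hz.

46,189 Hz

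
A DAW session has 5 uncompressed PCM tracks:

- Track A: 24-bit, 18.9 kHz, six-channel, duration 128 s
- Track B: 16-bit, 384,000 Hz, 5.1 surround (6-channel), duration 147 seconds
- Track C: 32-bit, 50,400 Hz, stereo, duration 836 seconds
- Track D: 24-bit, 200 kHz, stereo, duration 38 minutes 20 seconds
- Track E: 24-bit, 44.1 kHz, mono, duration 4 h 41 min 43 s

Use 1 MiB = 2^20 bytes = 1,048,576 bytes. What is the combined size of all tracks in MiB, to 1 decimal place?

Track A: 18,900 × 128 × 3 × 6 = 43,545,600 bytes.
Track B: 384,000 × 147 × 2 × 6 = 677,376,000 bytes.
Track C: 50,400 × 836 × 4 × 2 = 337,075,200 bytes.
Track D: 38 minutes 20 seconds = 2,300 s; 200,000 × 2,300 × 3 × 2 = 2,760,000,000 bytes.
Track E: 4 h 41 min 43 s = 16,903 s; 44,100 × 16,903 × 3 × 1 = 2,236,266,900 bytes.
Total = 6,054,263,700 bytes = 5773.8 MiB.

5773.8 MiB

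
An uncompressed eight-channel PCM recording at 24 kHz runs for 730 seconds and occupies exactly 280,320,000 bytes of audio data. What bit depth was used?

Bytes per sample = 280,320,000 / (24,000 × 730 × 8) = 280,320,000 / 140,160,000 = 2.
Bit depth = 2 × 8 = 16 bits.

16 bits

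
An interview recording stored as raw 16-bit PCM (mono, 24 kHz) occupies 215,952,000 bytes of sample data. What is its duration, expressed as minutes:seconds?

Byte rate = 24,000 × 2 × 1 = 48,000 bytes/s.
Duration = 215,952,000 / 48,000 = 4,499 s.
4,499 s = 74:59.

74:59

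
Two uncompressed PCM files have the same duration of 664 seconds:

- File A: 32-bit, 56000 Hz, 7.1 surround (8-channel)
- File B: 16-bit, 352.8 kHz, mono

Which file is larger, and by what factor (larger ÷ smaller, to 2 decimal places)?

File A, by a factor of 2.54

File A: 56,000 × 4 × 8 = 1,792,000 bytes/s.
File B: 352,800 × 2 × 1 = 705,600 bytes/s.
File A is larger; ratio = 1,189,888,000 / 468,518,400 = 2.54.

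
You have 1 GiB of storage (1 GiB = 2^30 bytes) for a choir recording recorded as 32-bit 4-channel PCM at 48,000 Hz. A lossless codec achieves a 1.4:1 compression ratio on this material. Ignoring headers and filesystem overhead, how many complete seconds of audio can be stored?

1,957 seconds

Uncompressed byte rate = 48,000 × 4 × 4 = 768,000 bytes/s.
After 1.4:1 compression, effective rate ≈ 548571.43 bytes/s.
Capacity = 1 × 1,073,741,824 = 1,073,741,824 bytes.
1,073,741,824 / effective rate ≈ 1957.34 s → 1,957 seconds.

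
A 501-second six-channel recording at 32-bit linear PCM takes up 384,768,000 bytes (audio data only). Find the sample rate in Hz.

32,000 Hz

Bytes = sample_rate × seconds × bytes_per_sample × channels.
sample_rate = 384,768,000 / (501 × 4 × 6) = 384,768,000 / 12,024 = 32,000 Hz.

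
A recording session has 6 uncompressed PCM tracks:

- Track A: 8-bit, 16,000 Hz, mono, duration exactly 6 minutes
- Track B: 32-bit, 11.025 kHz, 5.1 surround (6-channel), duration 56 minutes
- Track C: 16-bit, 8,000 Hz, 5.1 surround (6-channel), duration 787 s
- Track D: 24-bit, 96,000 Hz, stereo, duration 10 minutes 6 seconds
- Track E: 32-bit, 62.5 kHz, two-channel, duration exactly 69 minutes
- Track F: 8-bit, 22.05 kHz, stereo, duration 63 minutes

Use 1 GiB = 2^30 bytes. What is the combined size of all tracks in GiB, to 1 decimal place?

3.3 GiB

Track A: exactly 6 minutes = 360 s; 16,000 × 360 × 1 × 1 = 5,760,000 bytes.
Track B: 56 minutes = 3,360 s; 11,025 × 3,360 × 4 × 6 = 889,056,000 bytes.
Track C: 8,000 × 787 × 2 × 6 = 75,552,000 bytes.
Track D: 10 minutes 6 seconds = 606 s; 96,000 × 606 × 3 × 2 = 349,056,000 bytes.
Track E: exactly 69 minutes = 4,140 s; 62,500 × 4,140 × 4 × 2 = 2,070,000,000 bytes.
Track F: 63 minutes = 3,780 s; 22,050 × 3,780 × 1 × 2 = 166,698,000 bytes.
Total = 3,556,122,000 bytes = 3.3 GiB.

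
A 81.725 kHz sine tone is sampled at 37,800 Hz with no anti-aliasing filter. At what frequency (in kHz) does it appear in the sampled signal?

Nyquist = 37,800/2 = 18,900 Hz; 81,725 Hz exceeds it.
Alias = |81,725 − 2×37,800| = |81,725 − 75,600| = 6,125 Hz = 6.125 kHz.

6.125 kHz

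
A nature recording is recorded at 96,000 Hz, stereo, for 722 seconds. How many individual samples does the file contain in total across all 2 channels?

138,624,000 samples

96,000 × 722 s × 2 ch = 138,624,000 samples.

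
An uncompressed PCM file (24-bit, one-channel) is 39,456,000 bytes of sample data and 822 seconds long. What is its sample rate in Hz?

16,000 Hz

Bytes = sample_rate × seconds × bytes_per_sample × channels.
sample_rate = 39,456,000 / (822 × 3 × 1) = 39,456,000 / 2,466 = 16,000 Hz.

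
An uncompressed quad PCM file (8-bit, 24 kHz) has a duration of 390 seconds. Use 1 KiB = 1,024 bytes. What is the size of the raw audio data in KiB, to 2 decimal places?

Bytes = 24,000 samples/s × 390 s × 1 bytes/sample × 4 ch = 37,440,000 bytes.
37,440,000 / 1,024 = 36562.50 KiB.

36562.50 KiB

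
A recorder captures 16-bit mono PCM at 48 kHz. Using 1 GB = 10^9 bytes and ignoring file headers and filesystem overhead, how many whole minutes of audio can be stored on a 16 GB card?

2,777 minutes

Uncompressed byte rate = 48,000 × 2 × 1 = 96,000 bytes/s.
Capacity = 16 × 1,000,000,000 = 16,000,000,000 bytes.
16,000,000,000 / 96,000 ≈ 166666.67 s → 2,777 minutes.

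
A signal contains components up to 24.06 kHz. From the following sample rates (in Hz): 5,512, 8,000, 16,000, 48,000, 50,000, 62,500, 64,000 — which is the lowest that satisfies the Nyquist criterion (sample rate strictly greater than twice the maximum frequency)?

Need sample rate > 2 × 24,060 = 48,120 Hz.
Lowest listed rate above 48,120 Hz is 50,000 Hz.

50,000 Hz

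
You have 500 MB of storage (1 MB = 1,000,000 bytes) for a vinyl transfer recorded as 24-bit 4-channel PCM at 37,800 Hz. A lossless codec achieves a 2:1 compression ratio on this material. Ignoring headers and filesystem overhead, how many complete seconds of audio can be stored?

Uncompressed byte rate = 37,800 × 3 × 4 = 453,600 bytes/s.
After 2:1 compression, effective rate ≈ 226800 bytes/s.
Capacity = 500 × 1,000,000 = 500,000,000 bytes.
500,000,000 / effective rate ≈ 2204.59 s → 2,204 seconds.

2,204 seconds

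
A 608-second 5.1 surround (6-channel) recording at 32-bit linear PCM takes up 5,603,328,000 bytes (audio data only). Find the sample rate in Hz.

384,000 Hz

Bytes = sample_rate × seconds × bytes_per_sample × channels.
sample_rate = 5,603,328,000 / (608 × 4 × 6) = 5,603,328,000 / 14,592 = 384,000 Hz.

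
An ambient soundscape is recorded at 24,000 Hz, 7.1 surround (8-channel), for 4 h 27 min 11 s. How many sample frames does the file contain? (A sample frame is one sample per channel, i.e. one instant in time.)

4 h 27 min 11 s = 16,031 s.
24,000 samples/s × 16,031 s = 384,744,000 frames.

384,744,000 sample frames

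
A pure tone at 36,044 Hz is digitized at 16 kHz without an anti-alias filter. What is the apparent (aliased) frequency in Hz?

4,044 Hz

Nyquist = 16,000/2 = 8,000 Hz; 36,044 Hz exceeds it.
Alias = |36,044 − 2×16,000| = |36,044 − 32,000| = 4,044 Hz.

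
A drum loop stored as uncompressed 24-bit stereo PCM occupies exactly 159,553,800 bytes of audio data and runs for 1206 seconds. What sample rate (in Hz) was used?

Bytes = sample_rate × seconds × bytes_per_sample × channels.
sample_rate = 159,553,800 / (1,206 × 3 × 2) = 159,553,800 / 7,236 = 22,050 Hz.

22,050 Hz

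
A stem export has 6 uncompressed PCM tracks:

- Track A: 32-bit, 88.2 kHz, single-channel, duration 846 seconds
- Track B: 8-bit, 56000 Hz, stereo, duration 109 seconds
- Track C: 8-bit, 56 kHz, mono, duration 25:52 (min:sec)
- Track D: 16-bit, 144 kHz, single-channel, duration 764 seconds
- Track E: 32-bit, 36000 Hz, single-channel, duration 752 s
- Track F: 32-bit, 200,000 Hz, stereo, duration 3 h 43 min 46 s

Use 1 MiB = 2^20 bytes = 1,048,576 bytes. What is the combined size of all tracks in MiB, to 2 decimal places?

21178.73 MiB

Track A: 88,200 × 846 × 4 × 1 = 298,468,800 bytes.
Track B: 56,000 × 109 × 1 × 2 = 12,208,000 bytes.
Track C: 25:52 (min:sec) = 1,552 s; 56,000 × 1,552 × 1 × 1 = 86,912,000 bytes.
Track D: 144,000 × 764 × 2 × 1 = 220,032,000 bytes.
Track E: 36,000 × 752 × 4 × 1 = 108,288,000 bytes.
Track F: 3 h 43 min 46 s = 13,426 s; 200,000 × 13,426 × 4 × 2 = 21,481,600,000 bytes.
Total = 22,207,508,800 bytes = 21178.73 MiB.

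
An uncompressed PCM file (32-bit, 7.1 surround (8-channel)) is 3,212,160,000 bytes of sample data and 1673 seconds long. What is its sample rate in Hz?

Bytes = sample_rate × seconds × bytes_per_sample × channels.
sample_rate = 3,212,160,000 / (1,673 × 4 × 8) = 3,212,160,000 / 53,536 = 60,000 Hz.

60,000 Hz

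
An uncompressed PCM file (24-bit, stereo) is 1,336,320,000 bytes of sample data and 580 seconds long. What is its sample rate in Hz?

Bytes = sample_rate × seconds × bytes_per_sample × channels.
sample_rate = 1,336,320,000 / (580 × 3 × 2) = 1,336,320,000 / 3,480 = 384,000 Hz.

384,000 Hz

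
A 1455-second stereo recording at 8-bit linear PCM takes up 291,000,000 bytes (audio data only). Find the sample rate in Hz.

100,000 Hz

Bytes = sample_rate × seconds × bytes_per_sample × channels.
sample_rate = 291,000,000 / (1,455 × 1 × 2) = 291,000,000 / 2,910 = 100,000 Hz.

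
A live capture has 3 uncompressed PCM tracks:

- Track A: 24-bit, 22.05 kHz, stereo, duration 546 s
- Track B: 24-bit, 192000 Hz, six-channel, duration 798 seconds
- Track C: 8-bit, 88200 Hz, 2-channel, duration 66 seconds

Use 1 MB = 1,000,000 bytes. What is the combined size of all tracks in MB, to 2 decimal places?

2841.77 MB

Track A: 22,050 × 546 × 3 × 2 = 72,235,800 bytes.
Track B: 192,000 × 798 × 3 × 6 = 2,757,888,000 bytes.
Track C: 88,200 × 66 × 1 × 2 = 11,642,400 bytes.
Total = 2,841,766,200 bytes = 2841.77 MB.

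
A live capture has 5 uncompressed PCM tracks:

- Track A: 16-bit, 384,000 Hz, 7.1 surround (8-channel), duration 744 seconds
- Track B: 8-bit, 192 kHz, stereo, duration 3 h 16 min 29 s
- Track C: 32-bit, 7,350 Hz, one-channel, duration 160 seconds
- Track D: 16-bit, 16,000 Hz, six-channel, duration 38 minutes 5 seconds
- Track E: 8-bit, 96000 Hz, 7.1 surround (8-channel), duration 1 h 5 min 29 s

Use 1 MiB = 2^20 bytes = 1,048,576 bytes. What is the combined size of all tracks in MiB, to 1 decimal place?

Track A: 384,000 × 744 × 2 × 8 = 4,571,136,000 bytes.
Track B: 3 h 16 min 29 s = 11,789 s; 192,000 × 11,789 × 1 × 2 = 4,526,976,000 bytes.
Track C: 7,350 × 160 × 4 × 1 = 4,704,000 bytes.
Track D: 38 minutes 5 seconds = 2,285 s; 16,000 × 2,285 × 2 × 6 = 438,720,000 bytes.
Track E: 1 h 5 min 29 s = 3,929 s; 96,000 × 3,929 × 1 × 8 = 3,017,472,000 bytes.
Total = 12,559,008,000 bytes = 11977.2 MiB.

11977.2 MiB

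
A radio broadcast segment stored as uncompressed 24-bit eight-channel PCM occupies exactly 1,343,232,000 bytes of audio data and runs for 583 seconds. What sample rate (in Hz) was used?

96,000 Hz

Bytes = sample_rate × seconds × bytes_per_sample × channels.
sample_rate = 1,343,232,000 / (583 × 3 × 8) = 1,343,232,000 / 13,992 = 96,000 Hz.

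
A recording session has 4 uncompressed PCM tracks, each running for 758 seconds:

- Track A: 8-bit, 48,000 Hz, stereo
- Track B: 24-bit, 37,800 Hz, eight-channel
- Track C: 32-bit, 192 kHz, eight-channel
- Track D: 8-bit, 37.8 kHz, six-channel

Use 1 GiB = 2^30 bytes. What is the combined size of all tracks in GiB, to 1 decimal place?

5.2 GiB

Track A: 48,000 × 758 × 1 × 2 = 72,768,000 bytes.
Track B: 37,800 × 758 × 3 × 8 = 687,657,600 bytes.
Track C: 192,000 × 758 × 4 × 8 = 4,657,152,000 bytes.
Track D: 37,800 × 758 × 1 × 6 = 171,914,400 bytes.
Total = 5,589,492,000 bytes = 5.2 GiB.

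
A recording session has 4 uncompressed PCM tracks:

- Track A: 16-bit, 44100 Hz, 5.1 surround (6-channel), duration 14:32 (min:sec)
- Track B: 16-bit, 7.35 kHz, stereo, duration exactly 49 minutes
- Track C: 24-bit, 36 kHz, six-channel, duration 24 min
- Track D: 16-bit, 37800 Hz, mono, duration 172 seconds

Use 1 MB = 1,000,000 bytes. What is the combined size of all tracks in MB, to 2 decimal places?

Track A: 14:32 (min:sec) = 872 s; 44,100 × 872 × 2 × 6 = 461,462,400 bytes.
Track B: exactly 49 minutes = 2,940 s; 7,350 × 2,940 × 2 × 2 = 86,436,000 bytes.
Track C: 24 min = 1,440 s; 36,000 × 1,440 × 3 × 6 = 933,120,000 bytes.
Track D: 37,800 × 172 × 2 × 1 = 13,003,200 bytes.
Total = 1,494,021,600 bytes = 1494.02 MB.

1494.02 MB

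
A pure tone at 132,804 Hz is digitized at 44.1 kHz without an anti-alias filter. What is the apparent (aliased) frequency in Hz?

Nyquist = 44,100/2 = 22,050 Hz; 132,804 Hz exceeds it.
Alias = |132,804 − 3×44,100| = |132,804 − 132,300| = 504 Hz.

504 Hz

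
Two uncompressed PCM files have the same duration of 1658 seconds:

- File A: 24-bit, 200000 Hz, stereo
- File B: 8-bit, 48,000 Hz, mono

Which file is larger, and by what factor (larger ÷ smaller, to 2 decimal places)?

File A: 200,000 × 3 × 2 = 1,200,000 bytes/s.
File B: 48,000 × 1 × 1 = 48,000 bytes/s.
File A is larger; ratio = 1,989,600,000 / 79,584,000 = 25.00.

File A, by a factor of 25.00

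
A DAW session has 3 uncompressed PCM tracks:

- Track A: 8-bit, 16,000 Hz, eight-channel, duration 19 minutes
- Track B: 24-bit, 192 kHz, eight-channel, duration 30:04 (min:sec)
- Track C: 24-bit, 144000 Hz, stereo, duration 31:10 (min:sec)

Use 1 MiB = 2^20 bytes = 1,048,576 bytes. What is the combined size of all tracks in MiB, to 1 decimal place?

Track A: 19 minutes = 1,140 s; 16,000 × 1,140 × 1 × 8 = 145,920,000 bytes.
Track B: 30:04 (min:sec) = 1,804 s; 192,000 × 1,804 × 3 × 8 = 8,312,832,000 bytes.
Track C: 31:10 (min:sec) = 1,870 s; 144,000 × 1,870 × 3 × 2 = 1,615,680,000 bytes.
Total = 10,074,432,000 bytes = 9607.7 MiB.

9607.7 MiB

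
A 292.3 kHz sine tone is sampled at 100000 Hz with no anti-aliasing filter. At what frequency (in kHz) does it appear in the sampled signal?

7.7 kHz

Nyquist = 100,000/2 = 50,000 Hz; 292,300 Hz exceeds it.
Alias = |292,300 − 3×100,000| = |292,300 − 300,000| = 7,700 Hz = 7.7 kHz.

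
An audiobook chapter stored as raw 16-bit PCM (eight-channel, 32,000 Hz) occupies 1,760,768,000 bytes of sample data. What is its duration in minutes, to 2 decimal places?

Byte rate = 32,000 × 2 × 8 = 512,000 bytes/s.
Duration = 1,760,768,000 / 512,000 = 3,439 s.
3,439 s / 60 = 57.32 minutes.

57.32 minutes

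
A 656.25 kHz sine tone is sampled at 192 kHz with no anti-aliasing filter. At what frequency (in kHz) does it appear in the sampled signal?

Nyquist = 192,000/2 = 96,000 Hz; 656,250 Hz exceeds it.
Alias = |656,250 − 3×192,000| = |656,250 − 576,000| = 80,250 Hz = 80.25 kHz.

80.25 kHz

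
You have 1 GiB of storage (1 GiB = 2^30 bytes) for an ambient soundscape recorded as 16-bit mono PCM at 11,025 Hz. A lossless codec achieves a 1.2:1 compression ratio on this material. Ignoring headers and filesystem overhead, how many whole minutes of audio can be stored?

973 minutes

Uncompressed byte rate = 11,025 × 2 × 1 = 22,050 bytes/s.
After 1.2:1 compression, effective rate ≈ 18375 bytes/s.
Capacity = 1 × 1,073,741,824 = 1,073,741,824 bytes.
1,073,741,824 / effective rate ≈ 58434.93 s → 973 minutes.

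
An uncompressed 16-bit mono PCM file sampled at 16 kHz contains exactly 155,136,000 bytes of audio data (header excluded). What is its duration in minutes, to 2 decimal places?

80.80 minutes

Byte rate = 16,000 × 2 × 1 = 32,000 bytes/s.
Duration = 155,136,000 / 32,000 = 4,848 s.
4,848 s / 60 = 80.80 minutes.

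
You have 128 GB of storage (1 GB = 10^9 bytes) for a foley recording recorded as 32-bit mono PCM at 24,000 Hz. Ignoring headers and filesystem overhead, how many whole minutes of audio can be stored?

Uncompressed byte rate = 24,000 × 4 × 1 = 96,000 bytes/s.
Capacity = 128 × 1,000,000,000 = 128,000,000,000 bytes.
128,000,000,000 / 96,000 ≈ 1333333.33 s → 22,222 minutes.

22,222 minutes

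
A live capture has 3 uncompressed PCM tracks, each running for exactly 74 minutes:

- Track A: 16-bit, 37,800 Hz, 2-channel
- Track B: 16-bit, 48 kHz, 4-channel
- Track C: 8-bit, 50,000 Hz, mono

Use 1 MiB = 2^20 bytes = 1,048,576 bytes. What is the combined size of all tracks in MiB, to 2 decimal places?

2477.92 MiB

exactly 74 minutes = 4,440 s.
Track A: 37,800 × 4,440 × 2 × 2 = 671,328,000 bytes.
Track B: 48,000 × 4,440 × 2 × 4 = 1,704,960,000 bytes.
Track C: 50,000 × 4,440 × 1 × 1 = 222,000,000 bytes.
Total = 2,598,288,000 bytes = 2477.92 MiB.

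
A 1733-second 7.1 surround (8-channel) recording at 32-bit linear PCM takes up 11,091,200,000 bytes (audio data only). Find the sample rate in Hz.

Bytes = sample_rate × seconds × bytes_per_sample × channels.
sample_rate = 11,091,200,000 / (1,733 × 4 × 8) = 11,091,200,000 / 55,456 = 200,000 Hz.

200,000 Hz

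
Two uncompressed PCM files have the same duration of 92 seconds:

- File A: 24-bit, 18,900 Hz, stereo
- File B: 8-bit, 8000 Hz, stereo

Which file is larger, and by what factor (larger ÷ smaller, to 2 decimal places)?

File A, by a factor of 7.09

File A: 18,900 × 3 × 2 = 113,400 bytes/s.
File B: 8,000 × 1 × 2 = 16,000 bytes/s.
File A is larger; ratio = 10,432,800 / 1,472,000 = 7.09.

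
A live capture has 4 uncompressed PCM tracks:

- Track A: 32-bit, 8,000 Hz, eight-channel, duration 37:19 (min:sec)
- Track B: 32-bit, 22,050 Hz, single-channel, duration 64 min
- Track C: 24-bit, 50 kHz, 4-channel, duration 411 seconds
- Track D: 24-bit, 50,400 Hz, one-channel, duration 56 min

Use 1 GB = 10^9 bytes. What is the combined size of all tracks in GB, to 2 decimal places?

Track A: 37:19 (min:sec) = 2,239 s; 8,000 × 2,239 × 4 × 8 = 573,184,000 bytes.
Track B: 64 min = 3,840 s; 22,050 × 3,840 × 4 × 1 = 338,688,000 bytes.
Track C: 50,000 × 411 × 3 × 4 = 246,600,000 bytes.
Track D: 56 min = 3,360 s; 50,400 × 3,360 × 3 × 1 = 508,032,000 bytes.
Total = 1,666,504,000 bytes = 1.67 GB.

1.67 GB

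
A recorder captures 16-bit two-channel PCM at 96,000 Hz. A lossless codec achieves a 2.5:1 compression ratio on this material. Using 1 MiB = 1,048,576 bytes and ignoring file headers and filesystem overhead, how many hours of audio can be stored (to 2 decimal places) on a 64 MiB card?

0.12 hours

Uncompressed byte rate = 96,000 × 2 × 2 = 384,000 bytes/s.
After 2.5:1 compression, effective rate ≈ 153600 bytes/s.
Capacity = 64 × 1,048,576 = 67,108,864 bytes.
67,108,864 / effective rate ≈ 436.91 s → 0.12 hours.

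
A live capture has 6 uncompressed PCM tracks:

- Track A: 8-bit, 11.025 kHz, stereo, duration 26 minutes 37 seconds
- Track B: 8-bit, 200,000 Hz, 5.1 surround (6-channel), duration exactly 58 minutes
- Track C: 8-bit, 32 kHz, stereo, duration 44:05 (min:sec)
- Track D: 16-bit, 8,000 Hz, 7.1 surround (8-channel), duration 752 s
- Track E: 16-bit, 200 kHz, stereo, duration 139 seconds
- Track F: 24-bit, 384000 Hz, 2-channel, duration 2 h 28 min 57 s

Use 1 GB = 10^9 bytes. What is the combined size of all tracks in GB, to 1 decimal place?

25.2 GB

Track A: 26 minutes 37 seconds = 1,597 s; 11,025 × 1,597 × 1 × 2 = 35,213,850 bytes.
Track B: exactly 58 minutes = 3,480 s; 200,000 × 3,480 × 1 × 6 = 4,176,000,000 bytes.
Track C: 44:05 (min:sec) = 2,645 s; 32,000 × 2,645 × 1 × 2 = 169,280,000 bytes.
Track D: 8,000 × 752 × 2 × 8 = 96,256,000 bytes.
Track E: 200,000 × 139 × 2 × 2 = 111,200,000 bytes.
Track F: 2 h 28 min 57 s = 8,937 s; 384,000 × 8,937 × 3 × 2 = 20,590,848,000 bytes.
Total = 25,178,797,850 bytes = 25.2 GB.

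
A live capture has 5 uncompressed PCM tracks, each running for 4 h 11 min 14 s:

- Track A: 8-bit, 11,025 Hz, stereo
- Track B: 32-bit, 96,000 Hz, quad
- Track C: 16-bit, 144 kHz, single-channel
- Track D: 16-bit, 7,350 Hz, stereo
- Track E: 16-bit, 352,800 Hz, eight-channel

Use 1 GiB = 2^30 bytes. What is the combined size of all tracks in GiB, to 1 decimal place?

4 h 11 min 14 s = 15,074 s.
Track A: 11,025 × 15,074 × 1 × 2 = 332,381,700 bytes.
Track B: 96,000 × 15,074 × 4 × 4 = 23,153,664,000 bytes.
Track C: 144,000 × 15,074 × 2 × 1 = 4,341,312,000 bytes.
Track D: 7,350 × 15,074 × 2 × 2 = 443,175,600 bytes.
Track E: 352,800 × 15,074 × 2 × 8 = 85,089,715,200 bytes.
Total = 113,360,248,500 bytes = 105.6 GiB.

105.6 GiB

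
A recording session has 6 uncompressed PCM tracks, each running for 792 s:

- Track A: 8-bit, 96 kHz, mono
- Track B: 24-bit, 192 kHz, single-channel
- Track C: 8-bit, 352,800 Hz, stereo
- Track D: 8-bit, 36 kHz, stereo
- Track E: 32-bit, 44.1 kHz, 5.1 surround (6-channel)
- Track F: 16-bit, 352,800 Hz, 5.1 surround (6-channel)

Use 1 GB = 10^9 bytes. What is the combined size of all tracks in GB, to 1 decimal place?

Track A: 96,000 × 792 × 1 × 1 = 76,032,000 bytes.
Track B: 192,000 × 792 × 3 × 1 = 456,192,000 bytes.
Track C: 352,800 × 792 × 1 × 2 = 558,835,200 bytes.
Track D: 36,000 × 792 × 1 × 2 = 57,024,000 bytes.
Track E: 44,100 × 792 × 4 × 6 = 838,252,800 bytes.
Track F: 352,800 × 792 × 2 × 6 = 3,353,011,200 bytes.
Total = 5,339,347,200 bytes = 5.3 GB.

5.3 GB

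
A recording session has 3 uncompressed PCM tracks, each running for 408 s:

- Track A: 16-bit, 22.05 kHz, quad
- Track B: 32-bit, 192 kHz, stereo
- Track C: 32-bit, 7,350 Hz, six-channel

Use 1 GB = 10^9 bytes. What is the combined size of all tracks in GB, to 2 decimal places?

0.77 GB

Track A: 22,050 × 408 × 2 × 4 = 71,971,200 bytes.
Track B: 192,000 × 408 × 4 × 2 = 626,688,000 bytes.
Track C: 7,350 × 408 × 4 × 6 = 71,971,200 bytes.
Total = 770,630,400 bytes = 0.77 GB.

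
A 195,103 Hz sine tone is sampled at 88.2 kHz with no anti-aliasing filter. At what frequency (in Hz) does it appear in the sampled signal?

Nyquist = 88,200/2 = 44,100 Hz; 195,103 Hz exceeds it.
Alias = |195,103 − 2×88,200| = |195,103 − 176,400| = 18,703 Hz.

18,703 Hz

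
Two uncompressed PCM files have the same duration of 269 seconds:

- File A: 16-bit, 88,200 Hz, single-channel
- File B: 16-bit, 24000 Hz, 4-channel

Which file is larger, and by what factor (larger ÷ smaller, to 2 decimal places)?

File B, by a factor of 1.09

File A: 88,200 × 2 × 1 = 176,400 bytes/s.
File B: 24,000 × 2 × 4 = 192,000 bytes/s.
File B is larger; ratio = 51,648,000 / 47,451,600 = 1.09.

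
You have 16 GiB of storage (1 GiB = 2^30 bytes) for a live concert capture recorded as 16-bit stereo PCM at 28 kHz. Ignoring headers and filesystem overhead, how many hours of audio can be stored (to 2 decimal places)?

Uncompressed byte rate = 28,000 × 2 × 2 = 112,000 bytes/s.
Capacity = 16 × 1,073,741,824 = 17,179,869,184 bytes.
17,179,869,184 / 112,000 ≈ 153391.69 s → 42.61 hours.

42.61 hours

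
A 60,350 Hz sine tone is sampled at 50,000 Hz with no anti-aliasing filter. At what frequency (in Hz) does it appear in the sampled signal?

Nyquist = 50,000/2 = 25,000 Hz; 60,350 Hz exceeds it.
Alias = |60,350 − 1×50,000| = |60,350 − 50,000| = 10,350 Hz.

10,350 Hz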